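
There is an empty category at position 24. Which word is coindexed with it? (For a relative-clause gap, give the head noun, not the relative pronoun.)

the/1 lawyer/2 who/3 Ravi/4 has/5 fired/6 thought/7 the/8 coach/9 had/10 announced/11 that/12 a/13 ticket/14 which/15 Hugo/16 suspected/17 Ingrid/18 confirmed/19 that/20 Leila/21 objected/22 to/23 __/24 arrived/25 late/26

14

The gap at 24 is the prepositional object of "objected", inside a relative clause.
The relative pronoun is "which" (word 15); it is bound by the head noun immediately before it.
Its filler is the head noun "ticket", at word 14.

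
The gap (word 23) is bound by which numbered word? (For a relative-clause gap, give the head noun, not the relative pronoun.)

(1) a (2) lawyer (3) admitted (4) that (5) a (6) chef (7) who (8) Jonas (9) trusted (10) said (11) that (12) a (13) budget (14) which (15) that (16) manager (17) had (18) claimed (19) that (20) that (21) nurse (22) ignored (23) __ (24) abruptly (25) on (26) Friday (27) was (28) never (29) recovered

The gap at 23 is the object of "ignored", inside a relative clause.
The relative pronoun is "which" (word 14); it is bound by the head noun immediately before it.
Its filler is the head noun "budget", at word 13.

13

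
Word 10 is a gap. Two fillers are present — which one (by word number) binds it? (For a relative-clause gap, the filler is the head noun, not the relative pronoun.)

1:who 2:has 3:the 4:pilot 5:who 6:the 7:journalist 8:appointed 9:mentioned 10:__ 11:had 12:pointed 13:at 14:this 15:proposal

The marked gap is the subject of "pointed".
Its filler is the fronted wh-phrase "who", at word 1.
(The other dependency links word 4 to a gap after word 8.)

1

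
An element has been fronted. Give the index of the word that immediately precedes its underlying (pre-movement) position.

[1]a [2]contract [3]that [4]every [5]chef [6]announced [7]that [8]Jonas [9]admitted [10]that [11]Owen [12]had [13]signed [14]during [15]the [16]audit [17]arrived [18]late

The displaced element is "a contract" (word 2).
It is linked across 2 clause boundaries (that → that).
It functions as the direct object of "signed", so the gap sits immediately after word 13 ("signed").
Base order: Every chef announced that Jonas admitted that Owen had signed a contract during the audit.

13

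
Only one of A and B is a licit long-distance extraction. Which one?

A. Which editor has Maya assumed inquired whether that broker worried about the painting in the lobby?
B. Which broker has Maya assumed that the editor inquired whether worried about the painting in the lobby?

In B, the wh-phrase is extracted from inside a wh-island (introduced by "whether"), which blocks movement.
In A, the extraction path crosses only that-complement boundaries, which are transparent.
So A is grammatical.

A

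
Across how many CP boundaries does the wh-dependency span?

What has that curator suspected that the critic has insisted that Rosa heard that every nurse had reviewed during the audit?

"what" is extracted from the object of "reviewed".
Boundaries crossed, outermost first: [that], [that], [that] — 3 in total.

3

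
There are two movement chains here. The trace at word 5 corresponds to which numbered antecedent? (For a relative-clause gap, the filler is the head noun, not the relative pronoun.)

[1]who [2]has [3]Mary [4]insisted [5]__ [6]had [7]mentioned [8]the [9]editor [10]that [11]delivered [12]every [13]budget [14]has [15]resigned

The marked gap is the subject of "mentioned".
Its filler is the fronted wh-phrase "who", at word 1.
(The other dependency links word 9 to a gap after word 10.)

1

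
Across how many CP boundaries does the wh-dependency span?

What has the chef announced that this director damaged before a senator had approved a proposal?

"what" is extracted from the object of "damaged".
Boundaries crossed, outermost first: [that] — 1 in total.

1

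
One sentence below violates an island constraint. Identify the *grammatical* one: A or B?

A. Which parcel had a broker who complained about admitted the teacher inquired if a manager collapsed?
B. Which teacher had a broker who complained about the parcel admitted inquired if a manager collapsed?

B

In A, the wh-phrase is extracted from inside a complex-NP island (relative clause) (introduced by "who"), which blocks movement.
In B, the extraction path crosses only that-complement boundaries, which are transparent.
So B is grammatical.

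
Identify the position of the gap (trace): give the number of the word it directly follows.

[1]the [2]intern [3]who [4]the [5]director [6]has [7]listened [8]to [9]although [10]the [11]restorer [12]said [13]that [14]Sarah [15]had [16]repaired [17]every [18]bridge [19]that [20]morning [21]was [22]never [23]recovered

The displaced element is "the intern" (word 2).
It functions as the object of the preposition "to" of "listened", so the gap sits immediately after word 8 ("to").
Base order: The director has listened to the intern although the restorer said that Sarah had repaired every bridge that morning.

8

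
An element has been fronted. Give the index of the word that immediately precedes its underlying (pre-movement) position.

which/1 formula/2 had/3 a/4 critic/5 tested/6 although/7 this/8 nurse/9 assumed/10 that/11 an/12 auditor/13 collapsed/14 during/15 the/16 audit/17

The displaced element is "which formula" (word 2).
It functions as the direct object of "tested", so the gap sits immediately after word 6 ("tested").
Base order: A critic had tested which formula although this nurse assumed that an auditor collapsed during the audit.

6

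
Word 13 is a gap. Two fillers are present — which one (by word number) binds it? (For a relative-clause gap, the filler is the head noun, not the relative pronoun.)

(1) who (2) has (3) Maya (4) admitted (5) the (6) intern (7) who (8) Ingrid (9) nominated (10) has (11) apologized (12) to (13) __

The marked gap is the object of the preposition "to" of "apologized".
Its filler is the fronted wh-phrase "who", at word 1.
(The other dependency links word 6 to a gap after word 9.)

1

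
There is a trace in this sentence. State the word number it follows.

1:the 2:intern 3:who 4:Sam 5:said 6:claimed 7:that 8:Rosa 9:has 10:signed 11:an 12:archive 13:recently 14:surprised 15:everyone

The displaced element is "the intern" (word 2).
It is linked across 1 clause boundary (Ø).
It functions as the subject of "claimed", so the gap sits immediately after word 5 ("said").
Base order: Sam said that the intern claimed that Rosa has signed an archive recently.

5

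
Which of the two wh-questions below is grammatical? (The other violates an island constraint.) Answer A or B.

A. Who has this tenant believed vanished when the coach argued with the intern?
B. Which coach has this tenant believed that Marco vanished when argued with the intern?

A

In B, the wh-phrase is extracted from inside an adjunct island (introduced by "when"), which blocks movement.
In A, the extraction path crosses only that-complement boundaries, which are transparent.
So A is grammatical.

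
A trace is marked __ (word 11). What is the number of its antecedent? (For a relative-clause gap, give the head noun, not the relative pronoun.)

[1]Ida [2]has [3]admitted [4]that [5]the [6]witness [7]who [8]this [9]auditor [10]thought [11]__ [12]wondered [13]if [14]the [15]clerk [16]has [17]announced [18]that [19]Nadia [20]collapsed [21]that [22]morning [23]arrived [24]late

The gap at 11 is the subject of "wondered", inside a relative clause.
The relative pronoun is "who" (word 7); it is bound by the head noun immediately before it.
Its filler is the head noun "witness", at word 6.

6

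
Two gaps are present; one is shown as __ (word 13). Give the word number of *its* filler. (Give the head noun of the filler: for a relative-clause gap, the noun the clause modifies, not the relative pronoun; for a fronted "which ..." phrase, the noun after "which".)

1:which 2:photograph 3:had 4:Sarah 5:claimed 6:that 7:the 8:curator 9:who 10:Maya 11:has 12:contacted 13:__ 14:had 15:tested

8

The marked gap is inside the relative clause, the direct object of "contacted".
Its filler is the head noun "curator" (via "who"), at word 8.
(The other dependency links word 2 to a gap after word 15.)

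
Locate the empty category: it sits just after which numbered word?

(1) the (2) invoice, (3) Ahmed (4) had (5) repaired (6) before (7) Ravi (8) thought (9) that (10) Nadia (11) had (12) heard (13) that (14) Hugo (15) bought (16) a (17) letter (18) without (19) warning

5

The displaced element is "the invoice" (word 2).
It functions as the direct object of "repaired", so the gap sits immediately after word 5 ("repaired").
Base order: Ahmed had repaired the invoice before Ravi thought that Nadia had heard that Hugo bought a letter without warning.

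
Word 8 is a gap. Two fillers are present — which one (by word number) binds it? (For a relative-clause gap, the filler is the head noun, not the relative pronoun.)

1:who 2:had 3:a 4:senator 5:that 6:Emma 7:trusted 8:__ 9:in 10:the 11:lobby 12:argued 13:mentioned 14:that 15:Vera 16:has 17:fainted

The marked gap is inside the relative clause, the direct object of "trusted".
Its filler is the head noun "senator" (via "that"), at word 4.
(The other dependency links word 1 to a gap after word 12.)

4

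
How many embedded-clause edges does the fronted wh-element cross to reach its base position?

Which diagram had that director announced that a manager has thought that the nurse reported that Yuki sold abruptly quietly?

3

"which diagram" is extracted from the object of "sold".
Boundaries crossed, outermost first: [that], [that], [that] — 3 in total.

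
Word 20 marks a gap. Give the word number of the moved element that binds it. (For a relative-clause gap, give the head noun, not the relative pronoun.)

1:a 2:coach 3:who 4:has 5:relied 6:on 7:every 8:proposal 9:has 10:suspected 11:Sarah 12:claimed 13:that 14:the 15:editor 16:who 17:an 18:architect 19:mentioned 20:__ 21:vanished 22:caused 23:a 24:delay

15

The gap at 20 is the subject of "vanished", inside a relative clause.
The relative pronoun is "who" (word 16); it is bound by the head noun immediately before it.
Its filler is the head noun "editor", at word 15.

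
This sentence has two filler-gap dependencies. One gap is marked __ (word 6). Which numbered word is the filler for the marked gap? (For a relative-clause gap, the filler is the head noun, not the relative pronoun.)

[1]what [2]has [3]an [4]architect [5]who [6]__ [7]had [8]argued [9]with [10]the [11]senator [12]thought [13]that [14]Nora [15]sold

4

The marked gap is inside the relative clause, the subject of "argued".
Its filler is the head noun "architect" (via "who"), at word 4.
(The other dependency links word 1 to a gap after word 15.)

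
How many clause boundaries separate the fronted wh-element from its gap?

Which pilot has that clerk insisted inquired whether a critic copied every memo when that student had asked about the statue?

"which pilot" is extracted from the subject of "inquired".
Boundaries crossed, outermost first: [Ø] — 1 in total.

1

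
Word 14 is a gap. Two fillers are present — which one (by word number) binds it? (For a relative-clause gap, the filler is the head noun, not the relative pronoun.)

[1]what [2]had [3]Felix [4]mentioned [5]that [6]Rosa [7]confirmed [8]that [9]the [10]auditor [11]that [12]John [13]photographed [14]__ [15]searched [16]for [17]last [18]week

The marked gap is inside the relative clause, the direct object of "photographed".
Its filler is the head noun "auditor" (via "that"), at word 10.
(The other dependency links word 1 to a gap after word 16.)

10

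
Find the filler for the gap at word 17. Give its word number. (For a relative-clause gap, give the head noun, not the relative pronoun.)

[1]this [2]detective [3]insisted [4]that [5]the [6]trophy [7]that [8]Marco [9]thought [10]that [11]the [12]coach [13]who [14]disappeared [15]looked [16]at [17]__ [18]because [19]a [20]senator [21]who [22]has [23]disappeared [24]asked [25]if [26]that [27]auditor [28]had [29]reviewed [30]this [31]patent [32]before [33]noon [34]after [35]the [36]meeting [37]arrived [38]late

The gap at 17 is the prepositional object of "looked", inside a relative clause.
The relative pronoun is "that" (word 7); it is bound by the head noun immediately before it.
Its filler is the head noun "trophy", at word 6.

6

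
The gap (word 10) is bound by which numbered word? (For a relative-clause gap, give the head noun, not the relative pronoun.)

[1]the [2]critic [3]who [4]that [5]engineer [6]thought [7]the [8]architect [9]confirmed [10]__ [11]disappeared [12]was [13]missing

2

The gap at 10 is the subject of "disappeared", inside a relative clause.
The relative pronoun is "who" (word 3); it is bound by the head noun immediately before it.
Its filler is the head noun "critic", at word 2.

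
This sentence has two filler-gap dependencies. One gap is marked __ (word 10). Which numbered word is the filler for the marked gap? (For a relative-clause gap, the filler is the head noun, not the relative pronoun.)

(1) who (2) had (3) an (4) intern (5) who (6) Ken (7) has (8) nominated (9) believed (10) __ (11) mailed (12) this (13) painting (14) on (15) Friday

1

The marked gap is the subject of "mailed".
Its filler is the fronted wh-phrase "who", at word 1.
(The other dependency links word 4 to a gap after word 8.)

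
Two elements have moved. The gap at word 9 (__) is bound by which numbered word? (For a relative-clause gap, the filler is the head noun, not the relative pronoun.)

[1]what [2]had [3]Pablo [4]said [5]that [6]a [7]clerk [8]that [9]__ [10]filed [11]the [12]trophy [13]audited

7

The marked gap is inside the relative clause, the subject of "filed".
Its filler is the head noun "clerk" (via "that"), at word 7.
(The other dependency links word 1 to a gap after word 13.)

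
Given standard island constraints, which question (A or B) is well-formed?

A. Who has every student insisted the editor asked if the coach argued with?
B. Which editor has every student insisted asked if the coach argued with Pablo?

B

In A, the wh-phrase is extracted from inside a wh-island (introduced by "if"), which blocks movement.
In B, the extraction path crosses only that-complement boundaries, which are transparent.
So B is grammatical.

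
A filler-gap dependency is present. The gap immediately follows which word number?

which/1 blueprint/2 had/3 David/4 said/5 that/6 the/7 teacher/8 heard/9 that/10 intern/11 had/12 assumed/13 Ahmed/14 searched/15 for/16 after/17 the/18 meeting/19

The displaced element is "which blueprint" (word 2).
It is linked across 3 clause boundaries (that → Ø → Ø).
It functions as the object of the preposition "for" of "searched", so the gap sits immediately after word 16 ("for").
Base order: David had said that the teacher heard that intern had assumed Ahmed searched for which blueprint after the meeting.

16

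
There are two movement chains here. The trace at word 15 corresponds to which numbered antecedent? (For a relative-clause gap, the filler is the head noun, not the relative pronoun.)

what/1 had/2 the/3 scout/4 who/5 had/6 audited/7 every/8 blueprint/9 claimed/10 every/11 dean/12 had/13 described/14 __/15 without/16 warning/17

1

The marked gap is the direct object of "described".
Its filler is the fronted wh-phrase "what", at word 1.
(The other dependency links word 4 to a gap after word 5.)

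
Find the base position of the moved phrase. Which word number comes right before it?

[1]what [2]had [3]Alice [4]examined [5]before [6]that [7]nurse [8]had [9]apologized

The displaced element is "what" (word 1).
It functions as the direct object of "examined", so the gap sits immediately after word 4 ("examined").
Base order: Alice had examined what before that nurse had apologized.

4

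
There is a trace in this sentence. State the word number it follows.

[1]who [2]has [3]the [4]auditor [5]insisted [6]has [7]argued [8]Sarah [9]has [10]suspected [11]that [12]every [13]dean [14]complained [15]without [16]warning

The displaced element is "who" (word 1).
It is linked across 1 clause boundary (Ø).
It functions as the subject of "argued", so the gap sits immediately after word 5 ("insisted").
Base order: The auditor has insisted that who has argued Sarah has suspected that every dean complained without warning.

5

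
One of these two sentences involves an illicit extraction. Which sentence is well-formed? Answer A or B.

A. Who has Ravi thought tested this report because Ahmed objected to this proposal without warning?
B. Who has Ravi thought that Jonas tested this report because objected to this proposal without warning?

A

In B, the wh-phrase is extracted from inside an adjunct island (introduced by "because"), which blocks movement.
In A, the extraction path crosses only that-complement boundaries, which are transparent.
So A is grammatical.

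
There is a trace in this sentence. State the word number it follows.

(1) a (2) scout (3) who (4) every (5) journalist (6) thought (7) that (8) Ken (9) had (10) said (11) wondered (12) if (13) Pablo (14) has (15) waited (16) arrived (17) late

10

The displaced element is "a scout" (word 2).
It is linked across 2 clause boundaries (that → Ø).
It functions as the subject of "wondered", so the gap sits immediately after word 10 ("said").
Base order: Every journalist thought that Ken had said that a scout wondered if Pablo has waited.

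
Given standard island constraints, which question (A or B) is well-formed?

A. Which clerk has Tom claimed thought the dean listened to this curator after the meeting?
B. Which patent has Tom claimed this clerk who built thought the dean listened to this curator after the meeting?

A

In B, the wh-phrase is extracted from inside a complex-NP island (relative clause) (introduced by "who"), which blocks movement.
In A, the extraction path crosses only that-complement boundaries, which are transparent.
So A is grammatical.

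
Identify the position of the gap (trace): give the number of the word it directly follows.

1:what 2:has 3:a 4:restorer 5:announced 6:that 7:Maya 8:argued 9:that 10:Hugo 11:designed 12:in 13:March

The displaced element is "what" (word 1).
It is linked across 2 clause boundaries (that → that).
It functions as the direct object of "designed", so the gap sits immediately after word 11 ("designed").
Base order: A restorer has announced that Maya argued that Hugo designed what in March.

11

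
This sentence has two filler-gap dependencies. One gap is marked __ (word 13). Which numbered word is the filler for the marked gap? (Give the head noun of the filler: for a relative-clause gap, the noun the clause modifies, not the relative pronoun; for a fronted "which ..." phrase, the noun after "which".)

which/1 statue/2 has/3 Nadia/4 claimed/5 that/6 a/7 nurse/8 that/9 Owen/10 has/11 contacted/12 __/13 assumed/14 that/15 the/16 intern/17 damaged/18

The marked gap is inside the relative clause, the direct object of "contacted".
Its filler is the head noun "nurse" (via "that"), at word 8.
(The other dependency links word 2 to a gap after word 18.)

8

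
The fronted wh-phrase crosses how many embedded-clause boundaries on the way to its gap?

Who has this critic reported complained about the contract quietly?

1

"who" is extracted from the subject of "complained".
Boundaries crossed, outermost first: [Ø] — 1 in total.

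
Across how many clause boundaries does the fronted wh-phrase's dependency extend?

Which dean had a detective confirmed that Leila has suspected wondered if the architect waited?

"which dean" is extracted from the subject of "wondered".
Boundaries crossed, outermost first: [that], [Ø] — 2 in total.

2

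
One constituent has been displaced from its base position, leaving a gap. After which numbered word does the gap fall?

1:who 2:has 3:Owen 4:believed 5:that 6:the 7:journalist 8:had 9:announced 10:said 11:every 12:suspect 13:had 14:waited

The displaced element is "who" (word 1).
It is linked across 2 clause boundaries (that → Ø).
It functions as the subject of "said", so the gap sits immediately after word 9 ("announced").
Base order: Owen has believed that the journalist had announced who said every suspect had waited.

9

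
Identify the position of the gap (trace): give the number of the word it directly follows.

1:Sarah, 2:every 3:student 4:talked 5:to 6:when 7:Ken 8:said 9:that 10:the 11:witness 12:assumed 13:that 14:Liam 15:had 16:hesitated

5

The displaced element is "Sarah" (word 1).
It functions as the object of the preposition "to" of "talked", so the gap sits immediately after word 5 ("to").
Base order: Every student talked to Sarah when Ken said that the witness assumed that Liam had hesitated.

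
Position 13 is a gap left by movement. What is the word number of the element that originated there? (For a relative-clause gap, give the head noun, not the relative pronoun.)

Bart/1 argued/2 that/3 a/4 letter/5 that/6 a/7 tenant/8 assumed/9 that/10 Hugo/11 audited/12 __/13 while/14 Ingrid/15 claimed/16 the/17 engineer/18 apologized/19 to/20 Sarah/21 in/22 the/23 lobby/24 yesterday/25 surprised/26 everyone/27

5

The gap at 13 is the object of "audited", inside a relative clause.
The relative pronoun is "that" (word 6); it is bound by the head noun immediately before it.
Its filler is the head noun "letter", at word 5.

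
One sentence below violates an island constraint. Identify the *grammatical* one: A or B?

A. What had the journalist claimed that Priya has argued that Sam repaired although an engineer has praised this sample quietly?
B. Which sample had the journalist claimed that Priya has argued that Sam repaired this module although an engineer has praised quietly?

In B, the wh-phrase is extracted from inside an adjunct island (introduced by "although"), which blocks movement.
In A, the extraction path crosses only that-complement boundaries, which are transparent.
So A is grammatical.

A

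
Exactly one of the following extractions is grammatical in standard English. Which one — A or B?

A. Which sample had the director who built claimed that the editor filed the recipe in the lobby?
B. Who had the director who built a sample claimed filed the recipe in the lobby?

B

In A, the wh-phrase is extracted from inside a complex-NP island (relative clause) (introduced by "who"), which blocks movement.
In B, the extraction path crosses only that-complement boundaries, which are transparent.
So B is grammatical.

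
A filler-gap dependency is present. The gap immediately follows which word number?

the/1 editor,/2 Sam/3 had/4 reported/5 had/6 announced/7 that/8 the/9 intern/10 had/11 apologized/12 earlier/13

The displaced element is "the editor" (word 2).
It is linked across 1 clause boundary (Ø).
It functions as the subject of "announced", so the gap sits immediately after word 5 ("reported").
Base order: Sam had reported that the editor had announced that the intern had apologized earlier.

5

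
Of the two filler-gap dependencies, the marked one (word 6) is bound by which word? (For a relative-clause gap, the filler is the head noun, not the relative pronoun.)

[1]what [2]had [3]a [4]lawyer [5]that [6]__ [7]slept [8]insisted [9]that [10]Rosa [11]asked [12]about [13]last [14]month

The marked gap is inside the relative clause, the subject of "slept".
Its filler is the head noun "lawyer" (via "that"), at word 4.
(The other dependency links word 1 to a gap after word 12.)

4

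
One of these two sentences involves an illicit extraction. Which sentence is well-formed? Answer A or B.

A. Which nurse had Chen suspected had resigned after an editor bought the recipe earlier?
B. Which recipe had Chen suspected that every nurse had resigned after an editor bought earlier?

A

In B, the wh-phrase is extracted from inside an adjunct island (introduced by "after"), which blocks movement.
In A, the extraction path crosses only that-complement boundaries, which are transparent.
So A is grammatical.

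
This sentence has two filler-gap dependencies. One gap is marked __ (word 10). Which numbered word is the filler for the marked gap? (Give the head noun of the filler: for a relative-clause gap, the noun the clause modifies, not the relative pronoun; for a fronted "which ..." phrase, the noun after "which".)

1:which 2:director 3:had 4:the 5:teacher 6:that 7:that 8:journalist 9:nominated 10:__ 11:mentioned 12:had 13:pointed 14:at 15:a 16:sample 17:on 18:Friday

5

The marked gap is inside the relative clause, the direct object of "nominated".
Its filler is the head noun "teacher" (via "that"), at word 5.
(The other dependency links word 2 to a gap after word 11.)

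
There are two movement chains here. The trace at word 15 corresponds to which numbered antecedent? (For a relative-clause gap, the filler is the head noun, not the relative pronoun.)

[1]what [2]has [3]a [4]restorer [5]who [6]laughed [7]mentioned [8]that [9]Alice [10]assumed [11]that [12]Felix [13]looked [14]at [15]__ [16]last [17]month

The marked gap is the object of the preposition "at" of "looked".
Its filler is the fronted wh-phrase "what", at word 1.
(The other dependency links word 4 to a gap after word 5.)

1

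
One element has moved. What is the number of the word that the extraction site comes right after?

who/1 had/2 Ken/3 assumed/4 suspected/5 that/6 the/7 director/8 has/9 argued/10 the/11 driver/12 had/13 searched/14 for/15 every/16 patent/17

The displaced element is "who" (word 1).
It is linked across 1 clause boundary (Ø).
It functions as the subject of "suspected", so the gap sits immediately after word 4 ("assumed").
Base order: Ken had assumed that who suspected that the director has argued the driver had searched for every patent.

4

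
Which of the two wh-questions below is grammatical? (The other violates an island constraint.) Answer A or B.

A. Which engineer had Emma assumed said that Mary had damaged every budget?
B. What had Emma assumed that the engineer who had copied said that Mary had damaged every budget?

A

In B, the wh-phrase is extracted from inside a complex-NP island (relative clause) (introduced by "who"), which blocks movement.
In A, the extraction path crosses only that-complement boundaries, which are transparent.
So A is grammatical.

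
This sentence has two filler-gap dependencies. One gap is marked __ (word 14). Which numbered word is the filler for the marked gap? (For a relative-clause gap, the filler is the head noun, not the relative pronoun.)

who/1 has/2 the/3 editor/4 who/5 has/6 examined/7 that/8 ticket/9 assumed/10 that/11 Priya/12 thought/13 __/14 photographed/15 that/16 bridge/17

The marked gap is the subject of "photographed".
Its filler is the fronted wh-phrase "who", at word 1.
(The other dependency links word 4 to a gap after word 5.)

1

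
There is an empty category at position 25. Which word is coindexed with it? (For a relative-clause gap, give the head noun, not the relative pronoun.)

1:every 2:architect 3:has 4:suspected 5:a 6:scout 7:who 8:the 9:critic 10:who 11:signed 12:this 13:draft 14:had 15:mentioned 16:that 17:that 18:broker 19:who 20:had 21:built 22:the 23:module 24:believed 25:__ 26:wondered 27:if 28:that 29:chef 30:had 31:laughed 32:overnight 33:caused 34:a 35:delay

The gap at 25 is the subject of "wondered", inside a relative clause.
The relative pronoun is "who" (word 7); it is bound by the head noun immediately before it.
Its filler is the head noun "scout", at word 6.

6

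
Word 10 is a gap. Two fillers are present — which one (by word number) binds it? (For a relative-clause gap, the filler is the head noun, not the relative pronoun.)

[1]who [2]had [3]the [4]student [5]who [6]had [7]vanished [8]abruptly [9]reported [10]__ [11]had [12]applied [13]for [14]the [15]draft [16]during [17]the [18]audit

The marked gap is the subject of "applied".
Its filler is the fronted wh-phrase "who", at word 1.
(The other dependency links word 4 to a gap after word 5.)

1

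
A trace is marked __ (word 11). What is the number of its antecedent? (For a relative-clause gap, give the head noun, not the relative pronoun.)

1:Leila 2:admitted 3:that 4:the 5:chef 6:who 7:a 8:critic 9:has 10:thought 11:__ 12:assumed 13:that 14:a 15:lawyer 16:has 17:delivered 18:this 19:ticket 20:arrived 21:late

5

The gap at 11 is the subject of "assumed", inside a relative clause.
The relative pronoun is "who" (word 6); it is bound by the head noun immediately before it.
Its filler is the head noun "chef", at word 5.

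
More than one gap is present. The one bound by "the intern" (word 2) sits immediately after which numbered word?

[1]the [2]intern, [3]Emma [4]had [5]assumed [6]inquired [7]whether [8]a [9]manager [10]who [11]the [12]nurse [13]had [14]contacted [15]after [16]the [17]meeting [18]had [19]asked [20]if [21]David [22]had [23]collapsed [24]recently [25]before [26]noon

5

The displaced element is "the intern" (word 2).
It is linked across 1 clause boundary (Ø).
It functions as the subject of "inquired", so the gap sits immediately after word 5 ("assumed").
Base order: Emma had assumed that the intern inquired whether a manager who the nurse had contacted after the meeting had asked if David had collapsed recently before noon.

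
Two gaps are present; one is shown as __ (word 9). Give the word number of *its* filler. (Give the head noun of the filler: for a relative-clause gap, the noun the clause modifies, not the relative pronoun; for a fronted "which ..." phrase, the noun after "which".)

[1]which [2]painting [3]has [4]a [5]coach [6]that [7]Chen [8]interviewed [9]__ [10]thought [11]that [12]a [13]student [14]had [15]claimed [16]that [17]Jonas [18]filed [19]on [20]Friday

5

The marked gap is inside the relative clause, the direct object of "interviewed".
Its filler is the head noun "coach" (via "that"), at word 5.
(The other dependency links word 2 to a gap after word 18.)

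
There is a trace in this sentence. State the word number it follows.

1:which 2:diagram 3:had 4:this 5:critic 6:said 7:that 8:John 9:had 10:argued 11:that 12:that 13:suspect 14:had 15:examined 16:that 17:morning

15

The displaced element is "which diagram" (word 2).
It is linked across 2 clause boundaries (that → that).
It functions as the direct object of "examined", so the gap sits immediately after word 15 ("examined").
Base order: This critic had said that John had argued that that suspect had examined which diagram that morning.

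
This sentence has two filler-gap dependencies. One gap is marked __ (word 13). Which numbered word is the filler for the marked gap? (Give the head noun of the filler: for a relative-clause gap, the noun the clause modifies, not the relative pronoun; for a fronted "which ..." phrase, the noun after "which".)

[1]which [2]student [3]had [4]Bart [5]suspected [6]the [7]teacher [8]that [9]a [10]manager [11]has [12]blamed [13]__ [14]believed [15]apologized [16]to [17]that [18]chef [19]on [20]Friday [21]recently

The marked gap is inside the relative clause, the direct object of "blamed".
Its filler is the head noun "teacher" (via "that"), at word 7.
(The other dependency links word 2 to a gap after word 14.)

7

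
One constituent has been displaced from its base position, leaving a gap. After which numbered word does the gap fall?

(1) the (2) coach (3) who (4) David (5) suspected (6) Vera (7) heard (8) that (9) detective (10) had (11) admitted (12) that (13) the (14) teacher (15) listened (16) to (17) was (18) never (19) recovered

The displaced element is "the coach" (word 2).
It is linked across 3 clause boundaries (Ø → Ø → that).
It functions as the object of the preposition "to" of "listened", so the gap sits immediately after word 16 ("to").
Base order: David suspected Vera heard that detective had admitted that the teacher listened to the coach.

16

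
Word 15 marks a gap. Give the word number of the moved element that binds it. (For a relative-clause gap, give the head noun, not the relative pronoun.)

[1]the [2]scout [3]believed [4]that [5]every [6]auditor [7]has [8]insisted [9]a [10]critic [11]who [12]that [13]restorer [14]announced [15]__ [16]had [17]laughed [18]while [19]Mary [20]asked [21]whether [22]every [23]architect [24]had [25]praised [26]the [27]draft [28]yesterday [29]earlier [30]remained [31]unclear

The gap at 15 is the subject of "laughed", inside a relative clause.
The relative pronoun is "who" (word 11); it is bound by the head noun immediately before it.
Its filler is the head noun "critic", at word 10.

10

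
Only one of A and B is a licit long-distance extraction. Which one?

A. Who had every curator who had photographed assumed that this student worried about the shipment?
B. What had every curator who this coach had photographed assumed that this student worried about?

In A, the wh-phrase is extracted from inside a complex-NP island (relative clause) (introduced by "who"), which blocks movement.
In B, the extraction path crosses only that-complement boundaries, which are transparent.
So B is grammatical.

B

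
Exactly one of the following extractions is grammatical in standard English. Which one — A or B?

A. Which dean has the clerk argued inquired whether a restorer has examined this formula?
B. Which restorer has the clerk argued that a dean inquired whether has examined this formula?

A

In B, the wh-phrase is extracted from inside a wh-island (introduced by "whether"), which blocks movement.
In A, the extraction path crosses only that-complement boundaries, which are transparent.
So A is grammatical.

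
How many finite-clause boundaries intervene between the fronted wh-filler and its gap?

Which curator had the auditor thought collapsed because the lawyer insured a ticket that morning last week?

"which curator" is extracted from the subject of "collapsed".
Boundaries crossed, outermost first: [Ø] — 1 in total.

1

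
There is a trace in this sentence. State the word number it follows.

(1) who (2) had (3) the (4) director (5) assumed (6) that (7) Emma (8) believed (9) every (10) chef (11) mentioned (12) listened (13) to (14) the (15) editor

The displaced element is "who" (word 1).
It is linked across 3 clause boundaries (that → Ø → Ø).
It functions as the subject of "listened", so the gap sits immediately after word 11 ("mentioned").
Base order: The director had assumed that Emma believed every chef mentioned that who listened to the editor.

11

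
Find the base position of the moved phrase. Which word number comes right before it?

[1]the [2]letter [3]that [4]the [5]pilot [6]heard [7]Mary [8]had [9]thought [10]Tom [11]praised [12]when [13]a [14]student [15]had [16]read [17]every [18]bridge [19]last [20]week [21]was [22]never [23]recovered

The displaced element is "the letter" (word 2).
It is linked across 2 clause boundaries (Ø → Ø).
It functions as the direct object of "praised", so the gap sits immediately after word 11 ("praised").
Base order: The pilot heard Mary had thought Tom praised the letter when a student had read every bridge last week.

11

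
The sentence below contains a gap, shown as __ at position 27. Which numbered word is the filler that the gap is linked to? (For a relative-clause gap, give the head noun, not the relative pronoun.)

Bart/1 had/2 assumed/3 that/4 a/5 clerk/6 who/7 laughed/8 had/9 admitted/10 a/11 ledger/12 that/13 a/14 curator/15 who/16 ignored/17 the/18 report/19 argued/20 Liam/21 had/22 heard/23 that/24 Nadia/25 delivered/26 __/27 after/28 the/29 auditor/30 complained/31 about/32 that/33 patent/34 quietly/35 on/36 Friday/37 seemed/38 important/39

12

The gap at 27 is the object of "delivered", inside a relative clause.
The relative pronoun is "that" (word 13); it is bound by the head noun immediately before it.
Its filler is the head noun "ledger", at word 12.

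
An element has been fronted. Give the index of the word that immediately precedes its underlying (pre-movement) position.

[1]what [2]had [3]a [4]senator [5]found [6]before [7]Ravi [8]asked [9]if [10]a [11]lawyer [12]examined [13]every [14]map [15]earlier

5

The displaced element is "what" (word 1).
It functions as the direct object of "found", so the gap sits immediately after word 5 ("found").
Base order: A senator had found what before Ravi asked if a lawyer examined every map earlier.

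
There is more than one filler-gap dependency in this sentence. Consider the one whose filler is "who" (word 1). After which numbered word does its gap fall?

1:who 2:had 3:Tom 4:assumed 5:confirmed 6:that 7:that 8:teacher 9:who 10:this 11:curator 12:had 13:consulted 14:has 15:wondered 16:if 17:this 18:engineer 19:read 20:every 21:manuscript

4

The displaced element is "who" (word 1).
It is linked across 1 clause boundary (Ø).
It functions as the subject of "confirmed", so the gap sits immediately after word 4 ("assumed").
Base order: Tom had assumed who confirmed that that teacher who this curator had consulted has wondered if this engineer read every manuscript.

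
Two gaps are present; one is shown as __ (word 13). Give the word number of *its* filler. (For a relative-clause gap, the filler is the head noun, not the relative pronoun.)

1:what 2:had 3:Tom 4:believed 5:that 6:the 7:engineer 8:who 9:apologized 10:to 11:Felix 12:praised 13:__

1

The marked gap is the direct object of "praised".
Its filler is the fronted wh-phrase "what", at word 1.
(The other dependency links word 7 to a gap after word 8.)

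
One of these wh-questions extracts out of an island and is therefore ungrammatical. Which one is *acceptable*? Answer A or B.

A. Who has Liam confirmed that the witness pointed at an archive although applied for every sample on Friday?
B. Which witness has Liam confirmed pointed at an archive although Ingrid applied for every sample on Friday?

B

In A, the wh-phrase is extracted from inside an adjunct island (introduced by "although"), which blocks movement.
In B, the extraction path crosses only that-complement boundaries, which are transparent.
So B is grammatical.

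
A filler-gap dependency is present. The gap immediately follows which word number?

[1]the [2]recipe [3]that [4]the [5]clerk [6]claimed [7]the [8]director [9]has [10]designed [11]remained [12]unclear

The displaced element is "the recipe" (word 2).
It is linked across 1 clause boundary (Ø).
It functions as the direct object of "designed", so the gap sits immediately after word 10 ("designed").
Base order: The clerk claimed the director has designed the recipe.

10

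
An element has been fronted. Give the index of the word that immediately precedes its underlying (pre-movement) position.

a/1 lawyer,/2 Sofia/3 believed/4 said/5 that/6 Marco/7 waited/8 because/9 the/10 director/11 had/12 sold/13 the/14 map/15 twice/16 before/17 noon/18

The displaced element is "a lawyer" (word 2).
It is linked across 1 clause boundary (Ø).
It functions as the subject of "said", so the gap sits immediately after word 4 ("believed").
Base order: Sofia believed a lawyer said that Marco waited because the director had sold the map twice before noon.

4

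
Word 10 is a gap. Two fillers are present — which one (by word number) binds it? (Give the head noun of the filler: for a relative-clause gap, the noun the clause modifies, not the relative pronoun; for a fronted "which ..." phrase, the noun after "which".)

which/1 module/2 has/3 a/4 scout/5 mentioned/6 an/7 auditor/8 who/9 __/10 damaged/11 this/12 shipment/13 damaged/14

The marked gap is inside the relative clause, the subject of "damaged".
Its filler is the head noun "auditor" (via "who"), at word 8.
(The other dependency links word 2 to a gap after word 14.)

8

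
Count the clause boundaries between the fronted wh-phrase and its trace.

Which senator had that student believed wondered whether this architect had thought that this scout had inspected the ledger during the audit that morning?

"which senator" is extracted from the subject of "wondered".
Boundaries crossed, outermost first: [Ø] — 1 in total.

1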